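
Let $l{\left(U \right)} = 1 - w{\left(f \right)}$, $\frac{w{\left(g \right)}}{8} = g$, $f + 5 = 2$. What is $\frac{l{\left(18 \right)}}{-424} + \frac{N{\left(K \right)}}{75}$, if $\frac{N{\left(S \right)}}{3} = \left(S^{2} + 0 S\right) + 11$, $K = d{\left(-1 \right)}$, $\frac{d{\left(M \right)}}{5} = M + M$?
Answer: $\frac{46439}{10600} \approx 4.381$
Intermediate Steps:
$d{\left(M \right)} = 10 M$ ($d{\left(M \right)} = 5 \left(M + M\right) = 5 \cdot 2 M = 10 M$)
$f = -3$ ($f = -5 + 2 = -3$)
$w{\left(g \right)} = 8 g$
$K = -10$ ($K = 10 \left(-1\right) = -10$)
$l{\left(U \right)} = 25$ ($l{\left(U \right)} = 1 - 8 \left(-3\right) = 1 - -24 = 1 + 24 = 25$)
$N{\left(S \right)} = 33 + 3 S^{2}$ ($N{\left(S \right)} = 3 \left(\left(S^{2} + 0 S\right) + 11\right) = 3 \left(\left(S^{2} + 0\right) + 11\right) = 3 \left(S^{2} + 11\right) = 3 \left(11 + S^{2}\right) = 33 + 3 S^{2}$)
$\frac{l{\left(18 \right)}}{-424} + \frac{N{\left(K \right)}}{75} = \frac{25}{-424} + \frac{33 + 3 \left(-10\right)^{2}}{75} = 25 \left(- \frac{1}{424}\right) + \left(33 + 3 \cdot 100\right) \frac{1}{75} = - \frac{25}{424} + \left(33 + 300\right) \frac{1}{75} = - \frac{25}{424} + 333 \cdot \frac{1}{75} = - \frac{25}{424} + \frac{111}{25} = \frac{46439}{10600}$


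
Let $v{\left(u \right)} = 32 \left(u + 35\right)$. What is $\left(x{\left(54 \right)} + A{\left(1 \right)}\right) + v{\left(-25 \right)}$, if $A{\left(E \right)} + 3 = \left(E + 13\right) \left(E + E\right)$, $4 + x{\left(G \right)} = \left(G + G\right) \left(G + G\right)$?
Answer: $12005$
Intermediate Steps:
$v{\left(u \right)} = 1120 + 32 u$ ($v{\left(u \right)} = 32 \left(35 + u\right) = 1120 + 32 u$)
$x{\left(G \right)} = -4 + 4 G^{2}$ ($x{\left(G \right)} = -4 + \left(G + G\right) \left(G + G\right) = -4 + 2 G 2 G = -4 + 4 G^{2}$)
$A{\left(E \right)} = -3 + 2 E \left(13 + E\right)$ ($A{\left(E \right)} = -3 + \left(E + 13\right) \left(E + E\right) = -3 + \left(13 + E\right) 2 E = -3 + 2 E \left(13 + E\right)$)
$\left(x{\left(54 \right)} + A{\left(1 \right)}\right) + v{\left(-25 \right)} = \left(\left(-4 + 4 \cdot 54^{2}\right) + \left(-3 + 2 \cdot 1^{2} + 26 \cdot 1\right)\right) + \left(1120 + 32 \left(-25\right)\right) = \left(\left(-4 + 4 \cdot 2916\right) + \left(-3 + 2 \cdot 1 + 26\right)\right) + \left(1120 - 800\right) = \left(\left(-4 + 11664\right) + \left(-3 + 2 + 26\right)\right) + 320 = \left(11660 + 25\right) + 320 = 11685 + 320 = 12005$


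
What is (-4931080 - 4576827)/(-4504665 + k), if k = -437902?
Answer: 9507907/4942567 ≈ 1.9237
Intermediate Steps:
(-4931080 - 4576827)/(-4504665 + k) = (-4931080 - 4576827)/(-4504665 - 437902) = -9507907/(-4942567) = -9507907*(-1/4942567) = 9507907/4942567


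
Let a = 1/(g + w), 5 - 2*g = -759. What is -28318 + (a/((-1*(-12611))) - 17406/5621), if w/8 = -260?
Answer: -3408873319296173/120365159838 ≈ -28321.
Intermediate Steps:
g = 382 (g = 5/2 - ½*(-759) = 5/2 + 759/2 = 382)
w = -2080 (w = 8*(-260) = -2080)
a = -1/1698 (a = 1/(382 - 2080) = 1/(-1698) = -1/1698 ≈ -0.00058893)
-28318 + (a/((-1*(-12611))) - 17406/5621) = -28318 + (-1/(1698*((-1*(-12611)))) - 17406/5621) = -28318 + (-1/1698/12611 - 17406*1/5621) = -28318 + (-1/1698*1/12611 - 17406/5621) = -28318 + (-1/21413478 - 17406/5621) = -28318 - 372723003689/120365159838 = -3408873319296173/120365159838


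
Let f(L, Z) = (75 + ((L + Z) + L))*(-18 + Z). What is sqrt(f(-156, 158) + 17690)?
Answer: sqrt(6630) ≈ 81.425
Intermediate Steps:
f(L, Z) = (-18 + Z)*(75 + Z + 2*L) (f(L, Z) = (75 + (Z + 2*L))*(-18 + Z) = (75 + Z + 2*L)*(-18 + Z) = (-18 + Z)*(75 + Z + 2*L))
sqrt(f(-156, 158) + 17690) = sqrt((-1350 + 158**2 - 36*(-156) + 57*158 + 2*(-156)*158) + 17690) = sqrt((-1350 + 24964 + 5616 + 9006 - 49296) + 17690) = sqrt(-11060 + 17690) = sqrt(6630)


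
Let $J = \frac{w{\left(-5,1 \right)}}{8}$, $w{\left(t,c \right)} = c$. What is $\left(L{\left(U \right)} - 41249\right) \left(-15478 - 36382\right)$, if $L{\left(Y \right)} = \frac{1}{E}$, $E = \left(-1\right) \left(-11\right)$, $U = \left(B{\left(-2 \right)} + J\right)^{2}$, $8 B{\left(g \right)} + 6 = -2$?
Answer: $\frac{23530852680}{11} \approx 2.1392 \cdot 10^{9}$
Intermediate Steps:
$B{\left(g \right)} = -1$ ($B{\left(g \right)} = - \frac{3}{4} + \frac{1}{8} \left(-2\right) = - \frac{3}{4} - \frac{1}{4} = -1$)
$J = \frac{1}{8}$ ($J = 1 \cdot \frac{1}{8} = \frac{1}{8} \approx 0.125$)
$U = \frac{49}{64}$ ($U = \left(-1 + \frac{1}{8}\right)^{2} = \left(- \frac{7}{8}\right)^{2} = \frac{49}{64} \approx 0.76563$)
$E = 11$
$L{\left(Y \right)} = \frac{1}{11}$
$\left(L{\left(U \right)} - 41249\right) \left(-15478 - 36382\right) = \left(\frac{1}{11} - 41249\right) \left(-15478 - 36382\right) = \left(- \frac{453738}{11}\right) \left(-51860\right) = \frac{23530852680}{11}$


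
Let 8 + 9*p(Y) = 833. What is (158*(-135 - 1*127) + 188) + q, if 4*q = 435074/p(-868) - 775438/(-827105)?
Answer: -1820595411812/45490775 ≈ -40021.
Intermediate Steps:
p(Y) = 275/3 (p(Y) = -8/9 + (1/9)*833 = -8/9 + 833/9 = 275/3)
q = 53988444388/45490775 (q = (435074/(275/3) - 775438/(-827105))/4 = (435074*(3/275) - 775438*(-1/827105))/4 = (1305222/275 + 775438/827105)/4 = (1/4)*(215953777552/45490775) = 53988444388/45490775 ≈ 1186.8)
(158*(-135 - 1*127) + 188) + q = (158*(-135 - 1*127) + 188) + 53988444388/45490775 = (158*(-135 - 127) + 188) + 53988444388/45490775 = (158*(-262) + 188) + 53988444388/45490775 = (-41396 + 188) + 53988444388/45490775 = -41208 + 53988444388/45490775 = -1820595411812/45490775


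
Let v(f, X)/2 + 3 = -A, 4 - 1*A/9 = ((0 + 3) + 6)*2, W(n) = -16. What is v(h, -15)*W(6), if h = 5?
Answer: -3936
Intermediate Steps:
A = -126 (A = 36 - 9*((0 + 3) + 6)*2 = 36 - 9*(3 + 6)*2 = 36 - 81*2 = 36 - 9*18 = 36 - 162 = -126)
v(f, X) = 246 (v(f, X) = -6 + 2*(-1*(-126)) = -6 + 2*126 = -6 + 252 = 246)
v(h, -15)*W(6) = 246*(-16) = -3936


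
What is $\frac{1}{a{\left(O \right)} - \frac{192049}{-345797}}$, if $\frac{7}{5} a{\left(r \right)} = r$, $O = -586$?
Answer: $- \frac{142387}{59520051} \approx -0.0023923$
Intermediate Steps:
$a{\left(r \right)} = \frac{5 r}{7}$
$\frac{1}{a{\left(O \right)} - \frac{192049}{-345797}} = \frac{1}{\frac{5}{7} \left(-586\right) - \frac{192049}{-345797}} = \frac{1}{- \frac{2930}{7} - - \frac{11297}{20341}} = \frac{1}{- \frac{2930}{7} + \frac{11297}{20341}} = \frac{1}{- \frac{59520051}{142387}} = - \frac{142387}{59520051}$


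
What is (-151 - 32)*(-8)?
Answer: 1464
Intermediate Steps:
(-151 - 32)*(-8) = -183*(-8) = 1464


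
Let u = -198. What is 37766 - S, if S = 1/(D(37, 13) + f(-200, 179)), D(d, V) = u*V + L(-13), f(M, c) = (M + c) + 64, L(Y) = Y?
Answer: 96076705/2544 ≈ 37766.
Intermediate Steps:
f(M, c) = 64 + M + c
D(d, V) = -13 - 198*V (D(d, V) = -198*V - 13 = -13 - 198*V)
S = -1/2544 (S = 1/((-13 - 198*13) + (64 - 200 + 179)) = 1/((-13 - 2574) + 43) = 1/(-2587 + 43) = 1/(-2544) = -1/2544 ≈ -0.00039308)
37766 - S = 37766 - 1*(-1/2544) = 37766 + 1/2544 = 96076705/2544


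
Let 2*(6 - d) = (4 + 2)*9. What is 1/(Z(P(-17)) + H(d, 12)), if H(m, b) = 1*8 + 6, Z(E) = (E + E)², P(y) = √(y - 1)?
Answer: -1/58 ≈ -0.017241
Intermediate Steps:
P(y) = √(-1 + y)
Z(E) = 4*E² (Z(E) = (2*E)² = 4*E²)
d = -21 (d = 6 - (4 + 2)*9/2 = 6 - 3*9 = 6 - ½*54 = 6 - 27 = -21)
H(m, b) = 14 (H(m, b) = 8 + 6 = 14)
1/(Z(P(-17)) + H(d, 12)) = 1/(4*(√(-1 - 17))² + 14) = 1/(4*(√(-18))² + 14) = 1/(4*(3*I*√2)² + 14) = 1/(4*(-18) + 14) = 1/(-72 + 14) = 1/(-58) = -1/58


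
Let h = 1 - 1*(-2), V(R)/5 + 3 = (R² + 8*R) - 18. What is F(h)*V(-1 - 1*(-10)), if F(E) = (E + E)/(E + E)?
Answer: 660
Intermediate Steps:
V(R) = -105 + 5*R² + 40*R (V(R) = -15 + 5*((R² + 8*R) - 18) = -15 + 5*(-18 + R² + 8*R) = -15 + (-90 + 5*R² + 40*R) = -105 + 5*R² + 40*R)
h = 3 (h = 1 + 2 = 3)
F(E) = 1 (F(E) = (2*E)/((2*E)) = (2*E)*(1/(2*E)) = 1)
F(h)*V(-1 - 1*(-10)) = 1*(-105 + 5*(-1 - 1*(-10))² + 40*(-1 - 1*(-10))) = 1*(-105 + 5*(-1 + 10)² + 40*(-1 + 10)) = 1*(-105 + 5*9² + 40*9) = 1*(-105 + 5*81 + 360) = 1*(-105 + 405 + 360) = 1*660 = 660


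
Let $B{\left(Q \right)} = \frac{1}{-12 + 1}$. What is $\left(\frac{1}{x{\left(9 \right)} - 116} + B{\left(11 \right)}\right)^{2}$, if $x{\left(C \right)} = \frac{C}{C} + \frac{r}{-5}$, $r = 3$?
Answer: $\frac{400689}{40424164} \approx 0.0099121$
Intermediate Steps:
$B{\left(Q \right)} = - \frac{1}{11}$ ($B{\left(Q \right)} = \frac{1}{-11} = - \frac{1}{11}$)
$x{\left(C \right)} = \frac{2}{5}$ ($x{\left(C \right)} = \frac{C}{C} + \frac{3}{-5} = 1 + 3 \left(- \frac{1}{5}\right) = 1 - \frac{3}{5} = \frac{2}{5}$)
$\left(\frac{1}{x{\left(9 \right)} - 116} + B{\left(11 \right)}\right)^{2} = \left(\frac{1}{\frac{2}{5} - 116} - \frac{1}{11}\right)^{2} = \left(\frac{1}{- \frac{578}{5}} - \frac{1}{11}\right)^{2} = \left(- \frac{5}{578} - \frac{1}{11}\right)^{2} = \left(- \frac{633}{6358}\right)^{2} = \frac{400689}{40424164}$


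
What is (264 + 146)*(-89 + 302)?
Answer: 87330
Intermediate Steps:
(264 + 146)*(-89 + 302) = 410*213 = 87330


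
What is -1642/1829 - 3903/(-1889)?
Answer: 4036849/3454981 ≈ 1.1684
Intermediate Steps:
-1642/1829 - 3903/(-1889) = -1642*1/1829 - 3903*(-1/1889) = -1642/1829 + 3903/1889 = 4036849/3454981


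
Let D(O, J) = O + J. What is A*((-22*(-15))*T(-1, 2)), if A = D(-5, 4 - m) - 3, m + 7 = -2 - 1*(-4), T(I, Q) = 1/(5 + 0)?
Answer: 66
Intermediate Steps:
T(I, Q) = ⅕ (T(I, Q) = 1/5 = ⅕)
m = -5 (m = -7 + (-2 - 1*(-4)) = -7 + (-2 + 4) = -7 + 2 = -5)
D(O, J) = J + O
A = 1 (A = ((4 - 1*(-5)) - 5) - 3 = ((4 + 5) - 5) - 3 = (9 - 5) - 3 = 4 - 3 = 1)
A*((-22*(-15))*T(-1, 2)) = 1*(-22*(-15)*(⅕)) = 1*(330*(⅕)) = 1*66 = 66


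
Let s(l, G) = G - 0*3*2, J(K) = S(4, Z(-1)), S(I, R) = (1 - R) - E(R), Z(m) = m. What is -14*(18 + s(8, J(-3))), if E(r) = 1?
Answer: -266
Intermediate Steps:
S(I, R) = -R (S(I, R) = (1 - R) - 1*1 = (1 - R) - 1 = -R)
J(K) = 1 (J(K) = -1*(-1) = 1)
s(l, G) = G (s(l, G) = G - 0*2 = G - 1*0 = G + 0 = G)
-14*(18 + s(8, J(-3))) = -14*(18 + 1) = -14*19 = -266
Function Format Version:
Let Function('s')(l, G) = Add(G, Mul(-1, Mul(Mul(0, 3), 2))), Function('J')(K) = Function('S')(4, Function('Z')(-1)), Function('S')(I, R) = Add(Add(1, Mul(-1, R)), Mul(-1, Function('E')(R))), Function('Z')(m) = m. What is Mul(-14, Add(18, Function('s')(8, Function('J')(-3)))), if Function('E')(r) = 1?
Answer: -266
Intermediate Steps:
Function('S')(I, R) = Mul(-1, R) (Function('S')(I, R) = Add(Add(1, Mul(-1, R)), Mul(-1, 1)) = Add(Add(1, Mul(-1, R)), -1) = Mul(-1, R))
Function('J')(K) = 1 (Function('J')(K) = Mul(-1, -1) = 1)
Function('s')(l, G) = G (Function('s')(l, G) = Add(G, Mul(-1, Mul(0, 2))) = Add(G, Mul(-1, 0)) = Add(G, 0) = G)
Mul(-14, Add(18, Function('s')(8, Function('J')(-3)))) = Mul(-14, Add(18, 1)) = Mul(-14, 19) = -266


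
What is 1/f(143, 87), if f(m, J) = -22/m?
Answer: -13/2 ≈ -6.5000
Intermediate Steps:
1/f(143, 87) = 1/(-22/143) = 1/(-22*1/143) = 1/(-2/13) = -13/2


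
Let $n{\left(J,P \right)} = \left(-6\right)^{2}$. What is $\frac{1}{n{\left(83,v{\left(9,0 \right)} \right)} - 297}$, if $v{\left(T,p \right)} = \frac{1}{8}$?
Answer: $- \frac{1}{261} \approx -0.0038314$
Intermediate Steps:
$v{\left(T,p \right)} = \frac{1}{8}$
$n{\left(J,P \right)} = 36$
$\frac{1}{n{\left(83,v{\left(9,0 \right)} \right)} - 297} = \frac{1}{36 - 297} = \frac{1}{-261} = - \frac{1}{261}$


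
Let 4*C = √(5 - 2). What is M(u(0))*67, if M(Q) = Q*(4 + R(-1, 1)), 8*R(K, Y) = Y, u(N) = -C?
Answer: -2211*√3/32 ≈ -119.67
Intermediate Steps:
C = √3/4 (C = √(5 - 2)/4 = √3/4 ≈ 0.43301)
u(N) = -√3/4
R(K, Y) = Y/8
M(Q) = 33*Q/8 (M(Q) = Q*(4 + (⅛)*1) = Q*(4 + ⅛) = Q*(33/8) = 33*Q/8)
M(u(0))*67 = (33*(-√3/4)/8)*67 = -33*√3/32*67 = -2211*√3/32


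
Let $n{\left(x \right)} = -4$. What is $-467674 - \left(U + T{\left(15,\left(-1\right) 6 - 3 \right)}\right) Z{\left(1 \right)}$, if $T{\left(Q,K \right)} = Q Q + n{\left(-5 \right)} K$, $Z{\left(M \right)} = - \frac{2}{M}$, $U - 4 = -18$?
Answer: $-467180$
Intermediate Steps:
$U = -14$ ($U = 4 - 18 = -14$)
$T{\left(Q,K \right)} = Q^{2} - 4 K$ ($T{\left(Q,K \right)} = Q Q - 4 K = Q^{2} - 4 K$)
$-467674 - \left(U + T{\left(15,\left(-1\right) 6 - 3 \right)}\right) Z{\left(1 \right)} = -467674 - \left(-14 + \left(15^{2} - 4 \left(\left(-1\right) 6 - 3\right)\right)\right) \left(- \frac{2}{1}\right) = -467674 - \left(-14 + \left(225 - 4 \left(-6 - 3\right)\right)\right) \left(\left(-2\right) 1\right) = -467674 - \left(-14 + \left(225 - -36\right)\right) \left(-2\right) = -467674 - \left(-14 + \left(225 + 36\right)\right) \left(-2\right) = -467674 - \left(-14 + 261\right) \left(-2\right) = -467674 - 247 \left(-2\right) = -467674 - -494 = -467674 + 494 = -467180$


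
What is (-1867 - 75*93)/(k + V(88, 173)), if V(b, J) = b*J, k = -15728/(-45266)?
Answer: -100060493/172286328 ≈ -0.58078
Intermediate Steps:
k = 7864/22633 (k = -15728*(-1/45266) = 7864/22633 ≈ 0.34746)
V(b, J) = J*b
(-1867 - 75*93)/(k + V(88, 173)) = (-1867 - 75*93)/(7864/22633 + 173*88) = (-1867 - 6975)/(7864/22633 + 15224) = -8842/344572656/22633 = -8842*22633/344572656 = -100060493/172286328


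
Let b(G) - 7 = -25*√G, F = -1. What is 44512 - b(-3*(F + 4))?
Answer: 44505 + 75*I ≈ 44505.0 + 75.0*I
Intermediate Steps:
b(G) = 7 - 25*√G
44512 - b(-3*(F + 4)) = 44512 - (7 - 25*I*√3*√(-1 + 4)) = 44512 - (7 - 25*3*I) = 44512 - (7 - 75*I) = 44512 + (-7 + 75*I) = 44505 + 75*I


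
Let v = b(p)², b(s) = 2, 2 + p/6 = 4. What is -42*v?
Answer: -168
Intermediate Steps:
p = 12 (p = -12 + 6*4 = -12 + 24 = 12)
v = 4 (v = 2² = 4)
-42*v = -42*4 = -168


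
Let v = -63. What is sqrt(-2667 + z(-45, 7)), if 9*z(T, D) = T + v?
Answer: I*sqrt(2679) ≈ 51.759*I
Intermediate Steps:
z(T, D) = -7 + T/9 (z(T, D) = (T - 63)/9 = (-63 + T)/9 = -7 + T/9)
sqrt(-2667 + z(-45, 7)) = sqrt(-2667 + (-7 + (1/9)*(-45))) = sqrt(-2667 + (-7 - 5)) = sqrt(-2667 - 12) = sqrt(-2679) = I*sqrt(2679)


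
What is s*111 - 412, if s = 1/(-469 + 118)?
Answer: -48241/117 ≈ -412.32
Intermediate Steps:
s = -1/351 (s = 1/(-351) = -1/351 ≈ -0.0028490)
s*111 - 412 = -1/351*111 - 412 = -37/117 - 412 = -48241/117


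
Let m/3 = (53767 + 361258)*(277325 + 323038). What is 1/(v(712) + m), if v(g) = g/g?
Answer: 1/747496962226 ≈ 1.3378e-12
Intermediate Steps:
m = 747496962225 (m = 3*((53767 + 361258)*(277325 + 323038)) = 3*(415025*600363) = 3*249165654075 = 747496962225)
v(g) = 1
1/(v(712) + m) = 1/(1 + 747496962225) = 1/747496962226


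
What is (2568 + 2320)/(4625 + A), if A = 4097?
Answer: 2444/4361 ≈ 0.56042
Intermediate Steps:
(2568 + 2320)/(4625 + A) = (2568 + 2320)/(4625 + 4097) = 4888/8722 = 4888*(1/8722) = 2444/4361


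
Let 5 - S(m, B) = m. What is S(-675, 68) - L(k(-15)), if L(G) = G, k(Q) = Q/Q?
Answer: 679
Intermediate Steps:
k(Q) = 1
S(m, B) = 5 - m
S(-675, 68) - L(k(-15)) = (5 - 1*(-675)) - 1*1 = (5 + 675) - 1 = 680 - 1 = 679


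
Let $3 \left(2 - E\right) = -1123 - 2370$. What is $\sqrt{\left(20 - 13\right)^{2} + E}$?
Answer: $\frac{\sqrt{10938}}{3} \approx 34.862$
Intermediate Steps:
$E = \frac{3499}{3}$ ($E = 2 - \frac{-1123 - 2370}{3} = 2 - - \frac{3493}{3} = 2 + \frac{3493}{3} = \frac{3499}{3} \approx 1166.3$)
$\sqrt{\left(20 - 13\right)^{2} + E} = \sqrt{\left(20 - 13\right)^{2} + \frac{3499}{3}} = \sqrt{7^{2} + \frac{3499}{3}} = \sqrt{49 + \frac{3499}{3}} = \sqrt{\frac{3646}{3}} = \frac{\sqrt{10938}}{3}$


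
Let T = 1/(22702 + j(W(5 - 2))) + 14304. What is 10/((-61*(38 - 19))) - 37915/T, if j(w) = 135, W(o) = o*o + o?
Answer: -1006803971435/378599460391 ≈ -2.6593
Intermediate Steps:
W(o) = o + o² (W(o) = o² + o = o + o²)
T = 326660449/22837 (T = 1/(22702 + 135) + 14304 = 1/22837 + 14304 = 326660449/22837 ≈ 14304.)
10/((-61*(38 - 19))) - 37915/T = 10/((-61*(38 - 19))) - 37915/326660449/22837 = 10/((-61*19)) - 37915*22837/326660449 = 10/(-1159) - 865864855/326660449 = 10*(-1/1159) - 865864855/326660449 = -10/1159 - 865864855/326660449 = -1006803971435/378599460391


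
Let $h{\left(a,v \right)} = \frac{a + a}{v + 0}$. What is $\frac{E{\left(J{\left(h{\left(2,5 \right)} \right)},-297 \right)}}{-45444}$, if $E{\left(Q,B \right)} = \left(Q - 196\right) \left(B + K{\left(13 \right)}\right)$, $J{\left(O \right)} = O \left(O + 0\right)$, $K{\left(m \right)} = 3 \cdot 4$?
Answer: $- \frac{23199}{18935} \approx -1.2252$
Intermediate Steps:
$K{\left(m \right)} = 12$
$h{\left(a,v \right)} = \frac{2 a}{v}$
$J{\left(O \right)} = O^{2}$ ($J{\left(O \right)} = O O = O^{2}$)
$E{\left(Q,B \right)} = \left(-196 + Q\right) \left(12 + B\right)$ ($E{\left(Q,B \right)} = \left(Q - 196\right) \left(B + 12\right) = \left(-196 + Q\right) \left(12 + B\right)$)
$\frac{E{\left(J{\left(h{\left(2,5 \right)} \right)},-297 \right)}}{-45444} = \frac{-2352 - -58212 + 12 \left(2 \cdot 2 \cdot \frac{1}{5}\right)^{2} - 297 \left(2 \cdot 2 \cdot \frac{1}{5}\right)^{2}}{-45444} = \left(-2352 + 58212 + 12 \left(2 \cdot 2 \cdot \frac{1}{5}\right)^{2} - 297 \left(2 \cdot 2 \cdot \frac{1}{5}\right)^{2}\right) \left(- \frac{1}{45444}\right) = \left(-2352 + 58212 + 12 \left(\frac{4}{5}\right)^{2} - 297 \left(\frac{4}{5}\right)^{2}\right) \left(- \frac{1}{45444}\right) = \left(-2352 + 58212 + 12 \cdot \frac{16}{25} - \frac{4752}{25}\right) \left(- \frac{1}{45444}\right) = \left(-2352 + 58212 + \frac{192}{25} - \frac{4752}{25}\right) \left(- \frac{1}{45444}\right) = \frac{278388}{5} \left(- \frac{1}{45444}\right) = - \frac{23199}{18935}$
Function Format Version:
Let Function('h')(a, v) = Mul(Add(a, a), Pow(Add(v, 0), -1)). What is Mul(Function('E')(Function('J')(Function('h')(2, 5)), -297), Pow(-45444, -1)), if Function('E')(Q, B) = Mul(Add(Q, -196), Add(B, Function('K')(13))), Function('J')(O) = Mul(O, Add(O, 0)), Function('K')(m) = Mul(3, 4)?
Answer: Rational(-23199, 18935) ≈ -1.2252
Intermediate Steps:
Function('K')(m) = 12
Function('h')(a, v) = Mul(2, a, Pow(v, -1)) (Function('h')(a, v) = Mul(Mul(2, a), Pow(v, -1)) = Mul(2, a, Pow(v, -1)))
Function('J')(O) = Pow(O, 2) (Function('J')(O) = Mul(O, O) = Pow(O, 2))
Function('E')(Q, B) = Mul(Add(-196, Q), Add(12, B)) (Function('E')(Q, B) = Mul(Add(Q, -196), Add(B, 12)) = Mul(Add(-196, Q), Add(12, B)))
Mul(Function('E')(Function('J')(Function('h')(2, 5)), -297), Pow(-45444, -1)) = Mul(Add(-2352, Mul(-196, -297), Mul(12, Pow(Mul(2, 2, Pow(5, -1)), 2)), Mul(-297, Pow(Mul(2, 2, Pow(5, -1)), 2))), Pow(-45444, -1)) = Mul(Add(-2352, 58212, Mul(12, Pow(Mul(2, 2, Rational(1, 5)), 2)), Mul(-297, Pow(Mul(2, 2, Rational(1, 5)), 2))), Rational(-1, 45444)) = Mul(Add(-2352, 58212, Mul(12, Pow(Rational(4, 5), 2)), Mul(-297, Pow(Rational(4, 5), 2))), Rational(-1, 45444)) = Mul(Add(-2352, 58212, Mul(12, Rational(16, 25)), Mul(-297, Rational(16, 25))), Rational(-1, 45444)) = Mul(Add(-2352, 58212, Rational(192, 25), Rational(-4752, 25)), Rational(-1, 45444)) = Mul(Rational(278388, 5), Rational(-1, 45444)) = Rational(-23199, 18935)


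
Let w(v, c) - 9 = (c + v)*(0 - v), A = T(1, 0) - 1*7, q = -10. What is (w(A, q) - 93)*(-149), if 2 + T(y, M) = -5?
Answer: 62580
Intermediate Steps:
T(y, M) = -7 (T(y, M) = -2 - 5 = -7)
A = -14 (A = -7 - 1*7 = -7 - 7 = -14)
w(v, c) = 9 - v*(c + v) (w(v, c) = 9 + (c + v)*(0 - v) = 9 + (c + v)*(-v) = 9 - v*(c + v))
(w(A, q) - 93)*(-149) = ((9 - 1*(-14)² - 1*(-10)*(-14)) - 93)*(-149) = ((9 - 1*196 - 140) - 93)*(-149) = ((9 - 196 - 140) - 93)*(-149) = (-327 - 93)*(-149) = -420*(-149) = 62580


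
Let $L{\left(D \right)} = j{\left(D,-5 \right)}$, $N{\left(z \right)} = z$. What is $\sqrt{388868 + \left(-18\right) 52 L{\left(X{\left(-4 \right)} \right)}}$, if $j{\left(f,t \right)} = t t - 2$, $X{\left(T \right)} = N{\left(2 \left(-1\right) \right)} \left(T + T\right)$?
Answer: $2 \sqrt{91835} \approx 606.09$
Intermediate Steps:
$X{\left(T \right)} = - 4 T$ ($X{\left(T \right)} = 2 \left(-1\right) \left(T + T\right) = - 2 \cdot 2 T = - 4 T$)
$j{\left(f,t \right)} = -2 + t^{2}$ ($j{\left(f,t \right)} = t^{2} - 2 = -2 + t^{2}$)
$L{\left(D \right)} = 23$ ($L{\left(D \right)} = -2 + \left(-5\right)^{2} = -2 + 25 = 23$)
$\sqrt{388868 + \left(-18\right) 52 L{\left(X{\left(-4 \right)} \right)}} = \sqrt{388868 + \left(-18\right) 52 \cdot 23} = \sqrt{388868 - 21528} = \sqrt{367340} = 2 \sqrt{91835}$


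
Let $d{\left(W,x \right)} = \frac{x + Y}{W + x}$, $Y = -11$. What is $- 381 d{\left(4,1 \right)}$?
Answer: $762$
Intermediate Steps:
$d{\left(W,x \right)} = \frac{-11 + x}{W + x}$ ($d{\left(W,x \right)} = \frac{x - 11}{W + x} = \frac{-11 + x}{W + x}$)
$- 381 d{\left(4,1 \right)} = - 381 \frac{-11 + 1}{4 + 1} = - 381 \cdot \frac{1}{5} \left(-10\right) = \left(-381\right) \left(-2\right) = 762$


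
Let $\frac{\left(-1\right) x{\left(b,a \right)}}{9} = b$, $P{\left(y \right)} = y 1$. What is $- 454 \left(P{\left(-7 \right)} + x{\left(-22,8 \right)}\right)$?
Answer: $-86714$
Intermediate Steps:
$P{\left(y \right)} = y$
$x{\left(b,a \right)} = - 9 b$
$- 454 \left(P{\left(-7 \right)} + x{\left(-22,8 \right)}\right) = - 454 \left(-7 - -198\right) = - 454 \left(-7 + 198\right) = \left(-454\right) 191 = -86714$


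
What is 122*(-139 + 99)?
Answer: -4880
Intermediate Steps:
122*(-139 + 99) = 122*(-40) = -4880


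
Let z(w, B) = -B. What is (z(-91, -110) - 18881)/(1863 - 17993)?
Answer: 18771/16130 ≈ 1.1637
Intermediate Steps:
(z(-91, -110) - 18881)/(1863 - 17993) = (-1*(-110) - 18881)/(1863 - 17993) = (110 - 18881)/(-16130) = -18771*(-1/16130) = 18771/16130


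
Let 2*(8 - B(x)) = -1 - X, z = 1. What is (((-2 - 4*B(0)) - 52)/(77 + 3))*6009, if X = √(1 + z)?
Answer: -66099/10 - 6009*√2/40 ≈ -6822.4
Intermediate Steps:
X = √2 (X = √(1 + 1) = √2 ≈ 1.4142)
B(x) = 17/2 + √2/2 (B(x) = 8 - (-1 - √2)/2 = 8 + (½ + √2/2) = 17/2 + √2/2)
(((-2 - 4*B(0)) - 52)/(77 + 3))*6009 = (((-2 - 4*(17/2 + √2/2)) - 52)/(77 + 3))*6009 = (((-2 + (-34 - 2*√2)) - 52)/80)*6009 = (((-36 - 2*√2) - 52)*(1/80))*6009 = ((-88 - 2*√2)*(1/80))*6009 = (-11/10 - √2/40)*6009 = -66099/10 - 6009*√2/40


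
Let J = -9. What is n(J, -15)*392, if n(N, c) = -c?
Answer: 5880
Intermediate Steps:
n(J, -15)*392 = -1*(-15)*392 = 15*392 = 5880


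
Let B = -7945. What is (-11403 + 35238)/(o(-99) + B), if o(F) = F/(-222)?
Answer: -1763790/587897 ≈ -3.0002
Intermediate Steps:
o(F) = -F/222 (o(F) = F*(-1/222) = -F/222)
(-11403 + 35238)/(o(-99) + B) = (-11403 + 35238)/(-1/222*(-99) - 7945) = 23835/(33/74 - 7945) = 23835/(-587897/74) = 23835*(-74/587897) = -1763790/587897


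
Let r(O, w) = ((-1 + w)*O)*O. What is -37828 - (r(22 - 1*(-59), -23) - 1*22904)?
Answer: 142540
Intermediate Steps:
r(O, w) = O²*(-1 + w) (r(O, w) = (O*(-1 + w))*O = O²*(-1 + w))
-37828 - (r(22 - 1*(-59), -23) - 1*22904) = -37828 - ((22 - 1*(-59))²*(-1 - 23) - 1*22904) = -37828 - ((22 + 59)²*(-24) - 22904) = -37828 - (81²*(-24) - 22904) = -37828 - (6561*(-24) - 22904) = -37828 - (-157464 - 22904) = -37828 - 1*(-180368) = -37828 + 180368 = 142540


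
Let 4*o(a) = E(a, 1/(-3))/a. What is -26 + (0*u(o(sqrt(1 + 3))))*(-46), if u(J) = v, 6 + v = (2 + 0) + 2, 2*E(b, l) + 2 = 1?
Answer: -26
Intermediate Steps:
E(b, l) = -1/2 (E(b, l) = -1 + (1/2)*1 = -1 + 1/2 = -1/2)
o(a) = -1/(8*a) (o(a) = (-1/(2*a))/4 = -1/(8*a))
v = -2 (v = -6 + ((2 + 0) + 2) = -6 + (2 + 2) = -6 + 4 = -2)
u(J) = -2
-26 + (0*u(o(sqrt(1 + 3))))*(-46) = -26 + (0*(-2))*(-46) = -26 + 0*(-46) = -26 + 0 = -26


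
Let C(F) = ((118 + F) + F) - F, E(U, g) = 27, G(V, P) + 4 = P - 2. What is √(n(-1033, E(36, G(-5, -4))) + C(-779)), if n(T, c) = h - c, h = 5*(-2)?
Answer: I*√698 ≈ 26.42*I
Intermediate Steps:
G(V, P) = -6 + P (G(V, P) = -4 + (P - 2) = -4 + (-2 + P) = -6 + P)
h = -10
n(T, c) = -10 - c
C(F) = 118 + F (C(F) = (118 + 2*F) - F = 118 + F)
√(n(-1033, E(36, G(-5, -4))) + C(-779)) = √((-10 - 1*27) + (118 - 779)) = √((-10 - 27) - 661) = √(-37 - 661) = √(-698) = I*√698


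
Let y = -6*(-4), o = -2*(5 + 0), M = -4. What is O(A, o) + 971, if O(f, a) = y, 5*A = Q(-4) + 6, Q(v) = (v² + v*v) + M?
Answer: 995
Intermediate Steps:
Q(v) = -4 + 2*v² (Q(v) = (v² + v*v) - 4 = (v² + v²) - 4 = 2*v² - 4 = -4 + 2*v²)
o = -10 (o = -2*5 = -10)
A = 34/5 (A = ((-4 + 2*(-4)²) + 6)/5 = ((-4 + 2*16) + 6)/5 = ((-4 + 32) + 6)/5 = (28 + 6)/5 = (⅕)*34 = 34/5 ≈ 6.8000)
y = 24
O(f, a) = 24
O(A, o) + 971 = 24 + 971 = 995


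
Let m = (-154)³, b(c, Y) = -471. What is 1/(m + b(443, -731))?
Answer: -1/3652735 ≈ -2.7377e-7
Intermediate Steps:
m = -3652264
1/(m + b(443, -731)) = 1/(-3652264 - 471) = 1/(-3652735) = -1/3652735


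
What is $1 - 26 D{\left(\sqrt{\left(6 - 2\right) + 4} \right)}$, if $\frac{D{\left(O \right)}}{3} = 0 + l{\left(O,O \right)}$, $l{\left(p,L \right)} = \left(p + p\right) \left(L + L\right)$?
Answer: $-2495$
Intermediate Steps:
$l{\left(p,L \right)} = 4 L p$ ($l{\left(p,L \right)} = 2 p 2 L = 4 L p$)
$D{\left(O \right)} = 12 O^{2}$ ($D{\left(O \right)} = 3 \left(0 + 4 O O\right) = 3 \left(0 + 4 O^{2}\right) = 3 \cdot 4 O^{2} = 12 O^{2}$)
$1 - 26 D{\left(\sqrt{\left(6 - 2\right) + 4} \right)} = 1 - 26 \cdot 12 \left(\sqrt{\left(6 - 2\right) + 4}\right)^{2} = 1 - 26 \cdot 12 \left(\sqrt{4 + 4}\right)^{2} = 1 - 26 \cdot 12 \left(\sqrt{8}\right)^{2} = 1 - 26 \cdot 12 \left(2 \sqrt{2}\right)^{2} = 1 - 26 \cdot 12 \cdot 8 = 1 - 2496 = -2495$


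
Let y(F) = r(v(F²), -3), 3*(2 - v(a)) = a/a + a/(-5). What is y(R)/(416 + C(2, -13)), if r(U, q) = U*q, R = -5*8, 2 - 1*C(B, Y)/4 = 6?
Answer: -13/16 ≈ -0.81250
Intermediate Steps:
C(B, Y) = -16 (C(B, Y) = 8 - 4*6 = 8 - 24 = -16)
v(a) = 5/3 + a/15 (v(a) = 2 - (a/a + a/(-5))/3 = 2 - (1 + a*(-⅕))/3 = 2 - (1 - a/5)/3 = 2 + (-⅓ + a/15) = 5/3 + a/15)
R = -40
y(F) = -5 - F²/5 (y(F) = (5/3 + F²/15)*(-3) = -5 - F²/5)
y(R)/(416 + C(2, -13)) = (-5 - ⅕*(-40)²)/(416 - 16) = (-5 - ⅕*1600)/400 = (-5 - 320)*(1/400) = -325*1/400 = -13/16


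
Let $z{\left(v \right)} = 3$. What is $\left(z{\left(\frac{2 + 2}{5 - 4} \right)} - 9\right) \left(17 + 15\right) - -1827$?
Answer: $1635$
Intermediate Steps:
$\left(z{\left(\frac{2 + 2}{5 - 4} \right)} - 9\right) \left(17 + 15\right) - -1827 = \left(3 - 9\right) \left(17 + 15\right) - -1827 = \left(-6\right) 32 + 1827 = -192 + 1827 = 1635$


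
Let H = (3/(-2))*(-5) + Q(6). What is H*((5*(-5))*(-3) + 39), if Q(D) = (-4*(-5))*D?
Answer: 14535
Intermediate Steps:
Q(D) = 20*D
H = 255/2 (H = (3/(-2))*(-5) + 20*6 = (3*(-½))*(-5) + 120 = -3/2*(-5) + 120 = 15/2 + 120 = 255/2 ≈ 127.50)
H*((5*(-5))*(-3) + 39) = 255*((5*(-5))*(-3) + 39)/2 = 255*(-25*(-3) + 39)/2 = 255*(75 + 39)/2 = (255/2)*114 = 14535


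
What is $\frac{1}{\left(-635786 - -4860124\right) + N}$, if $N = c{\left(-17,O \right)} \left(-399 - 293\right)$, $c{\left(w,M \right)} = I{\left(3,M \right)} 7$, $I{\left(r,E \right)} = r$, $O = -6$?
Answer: $\frac{1}{4209806} \approx 2.3754 \cdot 10^{-7}$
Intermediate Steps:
$c{\left(w,M \right)} = 21$ ($c{\left(w,M \right)} = 3 \cdot 7 = 21$)
$N = -14532$ ($N = 21 \left(-399 - 293\right) = 21 \left(-692\right) = -14532$)
$\frac{1}{\left(-635786 - -4860124\right) + N} = \frac{1}{\left(-635786 - -4860124\right) - 14532} = \frac{1}{\left(-635786 + 4860124\right) - 14532} = \frac{1}{4224338 - 14532} = \frac{1}{4209806}$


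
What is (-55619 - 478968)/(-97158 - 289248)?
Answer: 534587/386406 ≈ 1.3835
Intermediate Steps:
(-55619 - 478968)/(-97158 - 289248) = -534587/(-386406) = -534587*(-1/386406) = 534587/386406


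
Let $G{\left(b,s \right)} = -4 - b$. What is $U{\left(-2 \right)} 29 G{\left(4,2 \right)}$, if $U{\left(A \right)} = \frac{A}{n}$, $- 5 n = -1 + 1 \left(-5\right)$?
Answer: $\frac{1160}{3} \approx 386.67$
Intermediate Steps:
$n = \frac{6}{5}$ ($n = - \frac{-1 + 1 \left(-5\right)}{5} = - \frac{-1 - 5}{5} = \left(- \frac{1}{5}\right) \left(-6\right) = \frac{6}{5} \approx 1.2$)
$U{\left(A \right)} = \frac{5 A}{6}$ ($U{\left(A \right)} = \frac{A}{\frac{6}{5}} = A \frac{5}{6} = \frac{5 A}{6}$)
$U{\left(-2 \right)} 29 G{\left(4,2 \right)} = \frac{5}{6} \left(-2\right) 29 \left(-4 - 4\right) = \left(- \frac{5}{3}\right) 29 \left(-4 - 4\right) = \left(- \frac{145}{3}\right) \left(-8\right) = \frac{1160}{3}$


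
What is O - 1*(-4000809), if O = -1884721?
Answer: 2116088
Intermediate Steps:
O - 1*(-4000809) = -1884721 - 1*(-4000809) = -1884721 + 4000809 = 2116088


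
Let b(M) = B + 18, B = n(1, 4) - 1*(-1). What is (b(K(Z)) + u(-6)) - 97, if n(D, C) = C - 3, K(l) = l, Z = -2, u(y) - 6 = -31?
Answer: -102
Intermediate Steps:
u(y) = -25 (u(y) = 6 - 31 = -25)
n(D, C) = -3 + C
B = 2 (B = (-3 + 4) - 1*(-1) = 1 + 1 = 2)
b(M) = 20 (b(M) = 2 + 18 = 20)
(b(K(Z)) + u(-6)) - 97 = (20 - 25) - 97 = -5 - 97 = -102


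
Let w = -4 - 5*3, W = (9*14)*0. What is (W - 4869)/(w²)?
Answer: -4869/361 ≈ -13.488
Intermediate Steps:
W = 0 (W = 126*0 = 0)
w = -19 (w = -4 - 15 = -19)
(W - 4869)/(w²) = (0 - 4869)/((-19)²) = -4869/361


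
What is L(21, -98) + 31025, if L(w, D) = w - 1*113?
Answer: 30933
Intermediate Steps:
L(w, D) = -113 + w (L(w, D) = w - 113 = -113 + w)
L(21, -98) + 31025 = (-113 + 21) + 31025 = -92 + 31025 = 30933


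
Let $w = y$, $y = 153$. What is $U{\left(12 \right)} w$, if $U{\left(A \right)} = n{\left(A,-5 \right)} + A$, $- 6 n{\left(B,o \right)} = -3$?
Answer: $\frac{3825}{2} \approx 1912.5$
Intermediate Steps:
$n{\left(B,o \right)} = \frac{1}{2}$ ($n{\left(B,o \right)} = \left(- \frac{1}{6}\right) \left(-3\right) = \frac{1}{2}$)
$U{\left(A \right)} = \frac{1}{2} + A$
$w = 153$
$U{\left(12 \right)} w = \left(\frac{1}{2} + 12\right) 153 = \frac{25}{2} \cdot 153 = \frac{3825}{2}$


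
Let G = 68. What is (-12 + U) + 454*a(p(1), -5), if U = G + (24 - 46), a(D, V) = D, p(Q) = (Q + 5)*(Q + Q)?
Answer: 5482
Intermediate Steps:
p(Q) = 2*Q*(5 + Q) (p(Q) = (5 + Q)*(2*Q) = 2*Q*(5 + Q))
U = 46 (U = 68 + (24 - 46) = 68 - 22 = 46)
(-12 + U) + 454*a(p(1), -5) = (-12 + 46) + 454*(2*1*(5 + 1)) = 34 + 454*(2*1*6) = 34 + 454*12 = 34 + 5448 = 5482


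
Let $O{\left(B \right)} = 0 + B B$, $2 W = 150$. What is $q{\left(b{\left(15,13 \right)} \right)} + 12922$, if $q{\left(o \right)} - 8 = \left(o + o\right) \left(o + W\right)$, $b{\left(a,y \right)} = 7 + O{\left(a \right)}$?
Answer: $155378$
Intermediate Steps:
$W = 75$ ($W = \frac{1}{2} \cdot 150 = 75$)
$O{\left(B \right)} = B^{2}$ ($O{\left(B \right)} = 0 + B^{2} = B^{2}$)
$b{\left(a,y \right)} = 7 + a^{2}$
$q{\left(o \right)} = 8 + 2 o \left(75 + o\right)$ ($q{\left(o \right)} = 8 + \left(o + o\right) \left(o + 75\right) = 8 + 2 o \left(75 + o\right)$)
$q{\left(b{\left(15,13 \right)} \right)} + 12922 = \left(8 + 2 \left(7 + 15^{2}\right)^{2} + 150 \left(7 + 15^{2}\right)\right) + 12922 = \left(8 + 2 \left(7 + 225\right)^{2} + 150 \left(7 + 225\right)\right) + 12922 = \left(8 + 2 \cdot 232^{2} + 150 \cdot 232\right) + 12922 = \left(8 + 2 \cdot 53824 + 34800\right) + 12922 = \left(8 + 107648 + 34800\right) + 12922 = 142456 + 12922 = 155378$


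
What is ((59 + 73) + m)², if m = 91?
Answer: 49729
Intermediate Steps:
((59 + 73) + m)² = ((59 + 73) + 91)² = (132 + 91)² = 223² = 49729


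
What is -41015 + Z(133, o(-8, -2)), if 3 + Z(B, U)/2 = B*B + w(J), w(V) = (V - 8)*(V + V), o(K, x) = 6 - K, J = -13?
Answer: -4551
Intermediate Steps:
w(V) = 2*V*(-8 + V) (w(V) = (-8 + V)*(2*V) = 2*V*(-8 + V))
Z(B, U) = 1086 + 2*B**2 (Z(B, U) = -6 + 2*(B*B + 2*(-13)*(-8 - 13)) = -6 + 2*(B**2 + 2*(-13)*(-21)) = -6 + 2*(B**2 + 546) = -6 + 2*(546 + B**2) = -6 + (1092 + 2*B**2) = 1086 + 2*B**2)
-41015 + Z(133, o(-8, -2)) = -41015 + (1086 + 2*133**2) = -41015 + (1086 + 2*17689) = -41015 + (1086 + 35378) = -41015 + 36464 = -4551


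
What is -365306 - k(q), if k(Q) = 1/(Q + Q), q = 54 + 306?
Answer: -263020321/720 ≈ -3.6531e+5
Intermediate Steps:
q = 360
k(Q) = 1/(2*Q)
-365306 - k(q) = -365306 - 1/(2*360) = -365306 - 1*1/720 = -365306 - 1/720 = -263020321/720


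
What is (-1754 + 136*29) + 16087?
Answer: 18277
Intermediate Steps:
(-1754 + 136*29) + 16087 = (-1754 + 3944) + 16087 = 2190 + 16087 = 18277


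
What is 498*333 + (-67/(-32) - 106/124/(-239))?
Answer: 39317748643/237088 ≈ 1.6584e+5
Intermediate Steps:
498*333 + (-67/(-32) - 106/124/(-239)) = 165834 + (-67*(-1/32) - 106*1/124*(-1/239)) = 165834 + (67/32 - 53/62*(-1/239)) = 165834 + (67/32 + 53/14818) = 165834 + 497251/237088 = 39317748643/237088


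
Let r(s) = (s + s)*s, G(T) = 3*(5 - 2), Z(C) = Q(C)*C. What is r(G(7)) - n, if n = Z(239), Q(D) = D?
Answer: -56959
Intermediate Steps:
Z(C) = C² (Z(C) = C*C = C²)
G(T) = 9 (G(T) = 3*3 = 9)
n = 57121 (n = 239² = 57121)
r(s) = 2*s² (r(s) = (2*s)*s = 2*s²)
r(G(7)) - n = 2*9² - 1*57121 = 2*81 - 57121 = 162 - 57121 = -56959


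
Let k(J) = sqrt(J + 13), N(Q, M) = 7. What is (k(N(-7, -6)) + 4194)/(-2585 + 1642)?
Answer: -4194/943 - 2*sqrt(5)/943 ≈ -4.4522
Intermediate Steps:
k(J) = sqrt(13 + J)
(k(N(-7, -6)) + 4194)/(-2585 + 1642) = (sqrt(13 + 7) + 4194)/(-2585 + 1642) = (sqrt(20) + 4194)/(-943) = (2*sqrt(5) + 4194)*(-1/943) = (4194 + 2*sqrt(5))*(-1/943) = -4194/943 - 2*sqrt(5)/943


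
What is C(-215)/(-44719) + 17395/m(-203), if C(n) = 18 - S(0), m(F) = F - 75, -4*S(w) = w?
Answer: -777892009/12431882 ≈ -62.572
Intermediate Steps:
S(w) = -w/4
m(F) = -75 + F
C(n) = 18 (C(n) = 18 - (-1)*0/4 = 18 - 1*0 = 18 + 0 = 18)
C(-215)/(-44719) + 17395/m(-203) = 18/(-44719) + 17395/(-75 - 203) = 18*(-1/44719) + 17395/(-278) = -18/44719 + 17395*(-1/278) = -18/44719 - 17395/278 = -777892009/12431882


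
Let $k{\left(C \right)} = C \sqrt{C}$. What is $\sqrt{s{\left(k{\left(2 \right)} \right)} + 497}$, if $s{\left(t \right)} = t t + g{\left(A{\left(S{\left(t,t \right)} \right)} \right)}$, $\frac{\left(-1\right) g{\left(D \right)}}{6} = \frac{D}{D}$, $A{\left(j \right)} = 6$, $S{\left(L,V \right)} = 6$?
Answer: $\sqrt{499} \approx 22.338$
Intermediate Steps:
$g{\left(D \right)} = -6$ ($g{\left(D \right)} = - 6 \frac{D}{D} = \left(-6\right) 1 = -6$)
$k{\left(C \right)} = C^{\frac{3}{2}}$
$s{\left(t \right)} = -6 + t^{2}$ ($s{\left(t \right)} = t t - 6 = t^{2} - 6 = -6 + t^{2}$)
$\sqrt{s{\left(k{\left(2 \right)} \right)} + 497} = \sqrt{\left(-6 + \left(2^{\frac{3}{2}}\right)^{2}\right) + 497} = \sqrt{\left(-6 + \left(2 \sqrt{2}\right)^{2}\right) + 497} = \sqrt{\left(-6 + 8\right) + 497} = \sqrt{2 + 497} = \sqrt{499}$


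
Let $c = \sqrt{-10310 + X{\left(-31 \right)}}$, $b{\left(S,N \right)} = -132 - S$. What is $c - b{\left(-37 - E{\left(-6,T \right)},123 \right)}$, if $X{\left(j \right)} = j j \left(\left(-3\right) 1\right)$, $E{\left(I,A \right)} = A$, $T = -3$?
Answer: $98 + i \sqrt{13193} \approx 98.0 + 114.86 i$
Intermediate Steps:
$X{\left(j \right)} = - 3 j^{2}$ ($X{\left(j \right)} = j^{2} \left(-3\right) = - 3 j^{2}$)
$c = i \sqrt{13193}$ ($c = \sqrt{-10310 - 3 \left(-31\right)^{2}} = \sqrt{-10310 - 2883} = \sqrt{-13193} = i \sqrt{13193} \approx 114.86 i$)
$c - b{\left(-37 - E{\left(-6,T \right)},123 \right)} = i \sqrt{13193} - \left(-132 - \left(-37 - -3\right)\right) = i \sqrt{13193} - \left(-132 - \left(-37 + 3\right)\right) = i \sqrt{13193} - \left(-132 - -34\right) = i \sqrt{13193} - \left(-132 + 34\right) = i \sqrt{13193} - -98 = i \sqrt{13193} + 98 = 98 + i \sqrt{13193}$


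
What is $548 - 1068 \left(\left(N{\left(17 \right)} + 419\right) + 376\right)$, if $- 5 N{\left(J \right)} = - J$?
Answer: $- \frac{4260716}{5} \approx -8.5214 \cdot 10^{5}$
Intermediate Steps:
$N{\left(J \right)} = \frac{J}{5}$ ($N{\left(J \right)} = - \frac{\left(-1\right) J}{5} = \frac{J}{5}$)
$548 - 1068 \left(\left(N{\left(17 \right)} + 419\right) + 376\right) = 548 - 1068 \left(\left(\frac{1}{5} \cdot 17 + 419\right) + 376\right) = 548 - 1068 \left(\left(\frac{17}{5} + 419\right) + 376\right) = 548 - 1068 \left(\frac{2112}{5} + 376\right) = 548 - \frac{4263456}{5} = - \frac{4260716}{5}$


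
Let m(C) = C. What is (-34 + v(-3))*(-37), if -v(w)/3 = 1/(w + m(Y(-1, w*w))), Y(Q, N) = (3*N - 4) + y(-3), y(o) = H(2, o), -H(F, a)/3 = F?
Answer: 17723/14 ≈ 1265.9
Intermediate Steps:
H(F, a) = -3*F
y(o) = -6 (y(o) = -3*2 = -6)
Y(Q, N) = -10 + 3*N (Y(Q, N) = (3*N - 4) - 6 = (-4 + 3*N) - 6 = -10 + 3*N)
v(w) = -3/(-10 + w + 3*w²) (v(w) = -3/(w + (-10 + 3*(w*w))) = -3/(w + (-10 + 3*w²)) = -3/(-10 + w + 3*w²))
(-34 + v(-3))*(-37) = (-34 - 3/(-10 - 3 + 3*(-3)²))*(-37) = (-34 - 3/(-10 - 3 + 3*9))*(-37) = (-34 - 3/(-10 - 3 + 27))*(-37) = (-34 - 3/14)*(-37) = -479/14*(-37) = 17723/14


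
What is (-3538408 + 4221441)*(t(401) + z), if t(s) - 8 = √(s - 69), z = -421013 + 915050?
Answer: 337449038485 + 1366066*√83 ≈ 3.3746e+11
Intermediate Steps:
z = 494037
t(s) = 8 + √(-69 + s) (t(s) = 8 + √(s - 69) = 8 + √(-69 + s))
(-3538408 + 4221441)*(t(401) + z) = (-3538408 + 4221441)*((8 + √(-69 + 401)) + 494037) = 683033*((8 + √332) + 494037) = 683033*((8 + 2*√83) + 494037) = 683033*(494045 + 2*√83) = 337449038485 + 1366066*√83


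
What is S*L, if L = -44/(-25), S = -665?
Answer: -5852/5 ≈ -1170.4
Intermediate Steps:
L = 44/25 (L = -44*(-1/25) = 44/25 ≈ 1.7600)
S*L = -665*44/25 = -5852/5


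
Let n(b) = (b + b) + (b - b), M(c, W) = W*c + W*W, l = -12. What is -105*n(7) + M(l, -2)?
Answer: -1442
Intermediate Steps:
M(c, W) = W² + W*c (M(c, W) = W*c + W² = W² + W*c)
n(b) = 2*b (n(b) = 2*b + 0 = 2*b)
-105*n(7) + M(l, -2) = -210*7 - 2*(-2 - 12) = -105*14 - 2*(-14) = -1470 + 28 = -1442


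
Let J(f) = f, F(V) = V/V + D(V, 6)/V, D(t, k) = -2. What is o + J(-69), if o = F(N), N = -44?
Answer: -1495/22 ≈ -67.955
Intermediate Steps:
F(V) = 1 - 2/V (F(V) = V/V - 2/V = 1 - 2/V)
o = 23/22 (o = (-2 - 44)/(-44) = -1/44*(-46) = 23/22 ≈ 1.0455)
o + J(-69) = 23/22 - 69 = -1495/22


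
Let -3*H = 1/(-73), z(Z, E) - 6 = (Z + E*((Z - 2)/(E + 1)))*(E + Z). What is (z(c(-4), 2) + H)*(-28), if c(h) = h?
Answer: -134932/219 ≈ -616.13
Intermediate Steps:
z(Z, E) = 6 + (E + Z)*(Z + E*(-2 + Z)/(1 + E)) (z(Z, E) = 6 + (Z + E*((Z - 2)/(E + 1)))*(E + Z) = 6 + (Z + E*((-2 + Z)/(1 + E)))*(E + Z) = 6 + (Z + E*(-2 + Z)/(1 + E))*(E + Z) = 6 + (E + Z)*(Z + E*(-2 + Z)/(1 + E)))
H = 1/219 (H = -1/3/(-73) = -1/3*(-1/73) = 1/219 ≈ 0.0045662)
(z(c(-4), 2) + H)*(-28) = ((6 + (-4)**2 - 2*2**2 + 6*2 - 1*2*(-4) + 2*2*(-4)**2 + 2*(-4)*2**2)/(1 + 2) + 1/219)*(-28) = ((6 + 16 - 2*4 + 12 + 8 + 2*2*16 + 2*(-4)*4)/3 + 1/219)*(-28) = ((6 + 16 - 8 + 12 + 8 + 64 - 32)/3 + 1/219)*(-28) = ((1/3)*66 + 1/219)*(-28) = (22 + 1/219)*(-28) = (4819/219)*(-28) = -134932/219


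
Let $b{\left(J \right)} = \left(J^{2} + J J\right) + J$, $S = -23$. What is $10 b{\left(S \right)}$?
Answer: $10350$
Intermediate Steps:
$b{\left(J \right)} = J + 2 J^{2}$ ($b{\left(J \right)} = \left(J^{2} + J^{2}\right) + J = 2 J^{2} + J = J + 2 J^{2}$)
$10 b{\left(S \right)} = 10 \left(- 23 \left(1 + 2 \left(-23\right)\right)\right) = 10 \left(- 23 \left(1 - 46\right)\right) = 10 \left(\left(-23\right) \left(-45\right)\right) = 10 \cdot 1035 = 10350$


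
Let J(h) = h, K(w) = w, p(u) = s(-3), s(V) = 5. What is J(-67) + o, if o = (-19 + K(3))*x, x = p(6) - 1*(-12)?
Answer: -339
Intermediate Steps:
p(u) = 5
x = 17 (x = 5 - 1*(-12) = 5 + 12 = 17)
o = -272 (o = (-19 + 3)*17 = -16*17 = -272)
J(-67) + o = -67 - 272 = -339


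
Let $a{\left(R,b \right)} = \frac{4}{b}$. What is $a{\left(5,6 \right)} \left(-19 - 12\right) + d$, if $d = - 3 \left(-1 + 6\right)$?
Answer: $- \frac{107}{3} \approx -35.667$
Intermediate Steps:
$d = -15$ ($d = \left(-3\right) 5 = -15$)
$a{\left(5,6 \right)} \left(-19 - 12\right) + d = \frac{4}{6} \left(-19 - 12\right) - 15 = 4 \cdot \frac{1}{6} \left(-19 - 12\right) - 15 = \frac{2}{3} \left(-31\right) - 15 = - \frac{62}{3} - 15 = - \frac{107}{3}$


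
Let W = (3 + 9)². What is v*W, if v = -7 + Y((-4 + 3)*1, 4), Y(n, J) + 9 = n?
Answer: -2448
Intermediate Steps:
Y(n, J) = -9 + n
W = 144 (W = 12² = 144)
v = -17 (v = -7 + (-9 + (-4 + 3)*1) = -7 + (-9 - 1*1) = -7 + (-9 - 1) = -7 - 10 = -17)
v*W = -17*144 = -2448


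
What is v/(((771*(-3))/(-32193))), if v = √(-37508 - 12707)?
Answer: 39347*I*√415/257 ≈ 3118.9*I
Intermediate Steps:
v = 11*I*√415 (v = √(-50215) = 11*I*√415 ≈ 224.09*I)
v/(((771*(-3))/(-32193))) = (11*I*√415)/(((771*(-3))/(-32193))) = (11*I*√415)/((-2313*(-1/32193))) = (11*I*√415)/(257/3577) = (11*I*√415)*(3577/257) = 39347*I*√415/257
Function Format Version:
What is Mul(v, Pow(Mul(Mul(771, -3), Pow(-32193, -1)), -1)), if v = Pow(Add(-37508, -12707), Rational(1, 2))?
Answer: Mul(Rational(39347, 257), I, Pow(415, Rational(1, 2))) ≈ Mul(3118.9, I)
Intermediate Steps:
v = Mul(11, I, Pow(415, Rational(1, 2))) (v = Pow(-50215, Rational(1, 2)) = Mul(11, I, Pow(415, Rational(1, 2))) ≈ Mul(224.09, I))
Mul(v, Pow(Mul(Mul(771, -3), Pow(-32193, -1)), -1)) = Mul(Mul(11, I, Pow(415, Rational(1, 2))), Pow(Mul(Mul(771, -3), Pow(-32193, -1)), -1)) = Mul(Mul(11, I, Pow(415, Rational(1, 2))), Pow(Mul(-2313, Rational(-1, 32193)), -1)) = Mul(Mul(11, I, Pow(415, Rational(1, 2))), Pow(Rational(257, 3577), -1)) = Mul(Mul(11, I, Pow(415, Rational(1, 2))), Rational(3577, 257)) = Mul(Rational(39347, 257), I, Pow(415, Rational(1, 2)))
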